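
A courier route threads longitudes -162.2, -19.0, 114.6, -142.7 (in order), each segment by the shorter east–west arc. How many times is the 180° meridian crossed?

Leg 1: -162.2° → -19.0°, shortest Δλ = 143.2° (east) — does not cross 180°.
Leg 2: -19.0° → +114.6°, shortest Δλ = 133.6° (east) — does not cross 180°.
Leg 3: +114.6° → -142.7°, shortest Δλ = 102.7° (east) — crosses 180°.
Total crossings: 1.

1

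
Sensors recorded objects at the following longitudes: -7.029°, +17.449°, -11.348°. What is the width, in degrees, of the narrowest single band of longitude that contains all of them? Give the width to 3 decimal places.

28.797°

Sort the longitudes: -11.348°, -7.029°, +17.449°.
Eastward gaps between consecutive values (wrapping around): 4.319°, 24.478°, 331.203°.
Largest gap = 331.203° ⇒ minimal covering band is its complement: 360° − 331.203° = 28.797°.
Band runs from -11.348° eastward to +17.449°.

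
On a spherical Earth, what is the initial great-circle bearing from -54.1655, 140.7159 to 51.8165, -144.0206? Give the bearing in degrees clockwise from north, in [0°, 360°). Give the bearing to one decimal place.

45.5°

Δλ = -144.0206 − 140.7159 = -284.7365°; wrapped into (−180°, 180°]: 75.2635°.
θ = atan2( sin Δλ · cos φ₂ , cos φ₁ · sin φ₂ − sin φ₁ · cos φ₂ · cos Δλ )
  = atan2(0.59785, 0.58766) = 45.492° → normalised to [0°, 360°): 45.492°.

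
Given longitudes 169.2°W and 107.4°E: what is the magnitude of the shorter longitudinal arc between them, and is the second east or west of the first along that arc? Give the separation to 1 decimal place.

Raw difference: 107.4 − -169.2 = 276.6°.
Normalise into (−180°, 180°]: 276.6° − 360° = -83.4°.
Negative ⇒ the second point lies to the west; separation 83.4°.

83.4° west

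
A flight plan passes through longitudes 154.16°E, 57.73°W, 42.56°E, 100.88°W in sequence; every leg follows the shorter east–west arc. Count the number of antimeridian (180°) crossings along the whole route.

Leg 1: +154.16° → -57.73°, shortest Δλ = 148.11° (east) — crosses 180°.
Leg 2: -57.73° → +42.56°, shortest Δλ = 100.29° (east) — does not cross 180°.
Leg 3: +42.56° → -100.88°, shortest Δλ = -143.44° (west) — does not cross 180°.
Total crossings: 1.

1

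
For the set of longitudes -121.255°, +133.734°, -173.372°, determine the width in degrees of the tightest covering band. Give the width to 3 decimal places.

Sort the longitudes: -173.372°, -121.255°, +133.734°.
Eastward gaps between consecutive values (wrapping around): 52.117°, 254.989°, 52.894°.
Largest gap = 254.989° ⇒ minimal covering band is its complement: 360° − 254.989° = 105.011°.
Band runs from +133.734° eastward to -121.255°, crossing the antimeridian.

105.011°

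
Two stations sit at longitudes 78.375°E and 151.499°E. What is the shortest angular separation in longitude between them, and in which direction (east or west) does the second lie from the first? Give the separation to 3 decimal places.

73.124° east

Raw difference: 151.499 − 78.375 = 73.124°.
Normalise into (−180°, 180°]: 73.124° stays 73.124°.
Positive ⇒ the second point lies to the east; separation 73.124°.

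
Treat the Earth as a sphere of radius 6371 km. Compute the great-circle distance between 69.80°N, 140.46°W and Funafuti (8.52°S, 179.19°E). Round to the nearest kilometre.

9233 km

Δλ = 179.19 − -140.46 = 319.65°; wrapped into (−180°, 180°]: -40.35°.
Δφ = -8.52 − 69.80 = -78.32°.
a = sin²(Δφ/2) + cos φ₁ · cos φ₂ · sin²(Δλ/2) = 0.439397.
c = 2·atan2(√a, √(1−a)) = 1.44929 rad → d = 6371·c ≈ 9233.43 km.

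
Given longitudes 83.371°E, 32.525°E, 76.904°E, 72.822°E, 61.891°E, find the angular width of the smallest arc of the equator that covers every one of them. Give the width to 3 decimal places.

Sort the longitudes: +32.525°, +61.891°, +72.822°, +76.904°, +83.371°.
Eastward gaps between consecutive values (wrapping around): 29.366°, 10.931°, 4.082°, 6.467°, 309.154°.
Largest gap = 309.154° ⇒ minimal covering band is its complement: 360° − 309.154° = 50.846°.
Band runs from +32.525° eastward to +83.371°.

50.846°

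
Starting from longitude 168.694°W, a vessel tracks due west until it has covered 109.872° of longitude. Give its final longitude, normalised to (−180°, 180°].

81.434°E

Start at -168.694°; shift −109.872° → -278.566°.
-278.566° lies outside (−180°, 180°]; add 360° → +81.434°.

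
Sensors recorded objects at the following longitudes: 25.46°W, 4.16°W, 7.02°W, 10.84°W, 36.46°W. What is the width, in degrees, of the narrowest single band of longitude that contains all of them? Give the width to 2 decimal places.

Sort the longitudes: -36.46°, -25.46°, -10.84°, -7.02°, -4.16°.
Eastward gaps between consecutive values (wrapping around): 11.00°, 14.62°, 3.82°, 2.86°, 327.70°.
Largest gap = 327.70° ⇒ minimal covering band is its complement: 360° − 327.70° = 32.30°.
Band runs from -36.46° eastward to -4.16°.

32.30°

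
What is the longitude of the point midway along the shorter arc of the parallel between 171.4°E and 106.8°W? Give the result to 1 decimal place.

147.7°W

Signed shortest Δλ from +171.4° to -106.8° is +81.8°.
Midpoint longitude = +171.4° + (+81.8°)/2 = +171.4° + 40.9° = +212.3°.
Normalise into (−180°, 180°]: -147.7°.
(The naïve average (+171.4 + -106.8)/2 = 32.3° is on the wrong side of the globe.)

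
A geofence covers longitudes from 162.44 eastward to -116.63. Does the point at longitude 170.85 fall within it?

Yes

Band width going east from +162.44° to -116.63°: ((-116.63 − 162.44) mod 360) = 80.93°.
Offset of +170.85° east of the west edge: ((170.85 − 162.44) mod 360) = 8.41°.
8.41° ≤ 80.93° ⇒ inside.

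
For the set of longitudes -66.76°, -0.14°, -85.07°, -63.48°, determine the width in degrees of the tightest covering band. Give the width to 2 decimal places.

84.93°

Sort the longitudes: -85.07°, -66.76°, -63.48°, -0.14°.
Eastward gaps between consecutive values (wrapping around): 18.31°, 3.28°, 63.34°, 275.07°.
Largest gap = 275.07° ⇒ minimal covering band is its complement: 360° − 275.07° = 84.93°.
Band runs from -85.07° eastward to -0.14°.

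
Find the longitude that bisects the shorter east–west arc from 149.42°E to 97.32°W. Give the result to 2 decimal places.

153.95°W

Signed shortest Δλ from +149.42° to -97.32° is +113.26°.
Midpoint longitude = +149.42° + (+113.26°)/2 = +149.42° + 56.63° = +206.05°.
Normalise into (−180°, 180°]: -153.95°.
(The naïve average (+149.42 + -97.32)/2 = 26.05° is on the wrong side of the globe.)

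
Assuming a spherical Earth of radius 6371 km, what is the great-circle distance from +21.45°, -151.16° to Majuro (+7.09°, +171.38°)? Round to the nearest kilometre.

4325 km

Δλ = 171.38 − -151.16 = 322.54°; wrapped into (−180°, 180°]: -37.46°.
Δφ = 7.09 − 21.45 = -14.36°.
a = sin²(Δφ/2) + cos φ₁ · cos φ₂ · sin²(Δλ/2) = 0.110857.
c = 2·atan2(√a, √(1−a)) = 0.67887 rad → d = 6371·c ≈ 4325.05 km.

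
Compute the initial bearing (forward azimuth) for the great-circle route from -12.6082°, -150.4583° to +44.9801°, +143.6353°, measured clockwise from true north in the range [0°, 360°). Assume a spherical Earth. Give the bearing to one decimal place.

Δλ = 143.6353 − -150.4583 = 294.0936°; wrapped into (−180°, 180°]: -65.9064°.
θ = atan2( sin Δλ · cos φ₂ , cos φ₁ · sin φ₂ − sin φ₁ · cos φ₂ · cos Δλ )
  = atan2(-0.64573, 0.75285) = -40.620° → normalised to [0°, 360°): 319.380°.

319.4°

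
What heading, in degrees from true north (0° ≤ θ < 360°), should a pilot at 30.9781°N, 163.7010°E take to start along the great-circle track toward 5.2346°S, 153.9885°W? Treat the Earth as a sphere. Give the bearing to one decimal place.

Δλ = -153.9885 − 163.7010 = -317.6895°; wrapped into (−180°, 180°]: 42.3105°.
θ = atan2( sin Δλ · cos φ₂ , cos φ₁ · sin φ₂ − sin φ₁ · cos φ₂ · cos Δλ )
  = atan2(0.67034, -0.45727) = 124.299° → normalised to [0°, 360°): 124.299°.

124.3°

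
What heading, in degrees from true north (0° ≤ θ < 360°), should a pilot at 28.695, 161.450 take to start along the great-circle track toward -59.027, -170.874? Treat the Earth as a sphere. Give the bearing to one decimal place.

Δλ = -170.874 − 161.450 = -332.324°; wrapped into (−180°, 180°]: 27.676°.
θ = atan2( sin Δλ · cos φ₂ , cos φ₁ · sin φ₂ − sin φ₁ · cos φ₂ · cos Δλ )
  = atan2(0.23903, -0.97094) = 166.170° → normalised to [0°, 360°): 166.170°.

166.2°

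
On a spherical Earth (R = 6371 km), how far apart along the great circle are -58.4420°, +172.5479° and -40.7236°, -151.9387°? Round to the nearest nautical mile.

1711 nmi

Δλ = -151.9387 − 172.5479 = -324.4866°; wrapped into (−180°, 180°]: 35.5134°.
Δφ = -40.7236 − -58.4420 = 17.7184°.
a = sin²(Δφ/2) + cos φ₁ · cos φ₂ · sin²(Δλ/2) = 0.060609.
c = 2·atan2(√a, √(1−a)) = 0.49749 rad → d = 6371·c ≈ 3169.54 km ≈ 1711.41 nmi.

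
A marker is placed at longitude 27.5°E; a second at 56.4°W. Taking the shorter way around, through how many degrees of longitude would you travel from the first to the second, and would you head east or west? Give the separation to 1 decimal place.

Raw difference: -56.4 − 27.5 = -83.9°.
Normalise into (−180°, 180°]: -83.9° stays -83.9°.
Negative ⇒ the second point lies to the west; separation 83.9°.

83.9° west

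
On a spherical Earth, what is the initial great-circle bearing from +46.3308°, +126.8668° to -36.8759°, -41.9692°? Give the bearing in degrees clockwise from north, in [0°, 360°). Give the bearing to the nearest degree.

Δλ = -41.9692 − 126.8668 = -168.8360°.
θ = atan2( sin Δλ · cos φ₂ , cos φ₁ · sin φ₂ − sin φ₁ · cos φ₂ · cos Δλ )
  = atan2(-0.15488, 0.15332) = -45.290° → normalised to [0°, 360°): 314.710°.

315°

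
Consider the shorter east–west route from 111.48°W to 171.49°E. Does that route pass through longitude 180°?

Naïve |171.49 − -111.48| = 282.97° > 180°, so the shorter arc goes the other way round — across 180°.
Signed shortest Δλ = ((171.49 − -111.48 + 180) mod 360) − 180 = -77.03°.
Going west by 77.03° from -111.48° passes through 180° before reaching +171.49°.

Yes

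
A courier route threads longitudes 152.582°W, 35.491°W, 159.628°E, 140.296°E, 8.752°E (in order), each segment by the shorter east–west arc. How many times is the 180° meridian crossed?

1

Leg 1: -152.582° → -35.491°, shortest Δλ = 117.091° (east) — does not cross 180°.
Leg 2: -35.491° → +159.628°, shortest Δλ = -164.881° (west) — crosses 180°.
Leg 3: +159.628° → +140.296°, shortest Δλ = -19.332° (west) — does not cross 180°.
Leg 4: +140.296° → +8.752°, shortest Δλ = -131.544° (west) — does not cross 180°.
Total crossings: 1.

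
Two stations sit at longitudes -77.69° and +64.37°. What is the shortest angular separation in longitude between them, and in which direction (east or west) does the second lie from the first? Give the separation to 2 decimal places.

Raw difference: 64.37 − -77.69 = 142.06°.
Normalise into (−180°, 180°]: 142.06° stays 142.06°.
Positive ⇒ the second point lies to the east; separation 142.06°.

142.06° east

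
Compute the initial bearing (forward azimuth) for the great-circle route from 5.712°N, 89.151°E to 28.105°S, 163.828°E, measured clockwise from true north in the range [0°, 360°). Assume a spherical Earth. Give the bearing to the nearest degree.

120°

Δλ = 163.828 − 89.151 = 74.677°.
θ = atan2( sin Δλ · cos φ₂ , cos φ₁ · sin φ₂ − sin φ₁ · cos φ₂ · cos Δλ )
  = atan2(0.85073, -0.49195) = 120.039° → normalised to [0°, 360°): 120.039°.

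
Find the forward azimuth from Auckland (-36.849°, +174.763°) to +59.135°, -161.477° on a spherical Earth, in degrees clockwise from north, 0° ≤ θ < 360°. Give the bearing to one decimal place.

12.0°

Δλ = -161.477 − 174.763 = -336.240°; wrapped into (−180°, 180°]: 23.760°.
θ = atan2( sin Δλ · cos φ₂ , cos φ₁ · sin φ₂ − sin φ₁ · cos φ₂ · cos Δλ )
  = atan2(0.20670, 0.96847) = 12.048° → normalised to [0°, 360°): 12.048°.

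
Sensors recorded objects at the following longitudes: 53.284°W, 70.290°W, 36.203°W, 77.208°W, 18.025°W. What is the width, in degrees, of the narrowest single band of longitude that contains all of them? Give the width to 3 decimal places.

59.183°

Sort the longitudes: -77.208°, -70.290°, -53.284°, -36.203°, -18.025°.
Eastward gaps between consecutive values (wrapping around): 6.918°, 17.006°, 17.081°, 18.178°, 300.817°.
Largest gap = 300.817° ⇒ minimal covering band is its complement: 360° − 300.817° = 59.183°.
Band runs from -77.208° eastward to -18.025°.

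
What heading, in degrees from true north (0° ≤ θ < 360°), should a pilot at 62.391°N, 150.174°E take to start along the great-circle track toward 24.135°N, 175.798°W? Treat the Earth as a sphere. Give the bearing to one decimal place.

Δλ = -175.798 − 150.174 = -325.972°; wrapped into (−180°, 180°]: 34.028°.
θ = atan2( sin Δλ · cos φ₂ , cos φ₁ · sin φ₂ − sin φ₁ · cos φ₂ · cos Δλ )
  = atan2(0.51068, -0.48070) = 133.268° → normalised to [0°, 360°): 133.268°.

133.3°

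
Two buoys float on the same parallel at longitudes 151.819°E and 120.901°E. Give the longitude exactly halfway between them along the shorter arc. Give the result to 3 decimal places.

136.360°E

Signed shortest Δλ from +151.819° to +120.901° is -30.918°.
Midpoint longitude = +151.819° + (-30.918°)/2 = +151.819° − 15.459° = +136.360°.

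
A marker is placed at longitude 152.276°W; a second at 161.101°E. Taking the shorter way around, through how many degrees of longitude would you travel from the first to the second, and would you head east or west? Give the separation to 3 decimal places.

Raw difference: 161.101 − -152.276 = 313.377°.
Normalise into (−180°, 180°]: 313.377° − 360° = -46.623°.
Negative ⇒ the second point lies to the west; separation 46.623°.

46.623° west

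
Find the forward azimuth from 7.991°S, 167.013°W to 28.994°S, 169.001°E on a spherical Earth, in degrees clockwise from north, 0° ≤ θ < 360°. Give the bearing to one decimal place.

223.9°

Δλ = 169.001 − -167.013 = 336.014°; wrapped into (−180°, 180°]: -23.986°.
θ = atan2( sin Δλ · cos φ₂ , cos φ₁ · sin φ₂ − sin φ₁ · cos φ₂ · cos Δλ )
  = atan2(-0.35557, -0.36892) = -136.056° → normalised to [0°, 360°): 223.944°.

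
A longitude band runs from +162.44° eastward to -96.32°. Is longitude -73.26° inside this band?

Band width going east from +162.44° to -96.32°: ((-96.32 − 162.44) mod 360) = 101.24°.
Offset of -73.26° east of the west edge: ((-73.26 − 162.44) mod 360) = 124.30°.
124.30° > 101.24° ⇒ outside.

No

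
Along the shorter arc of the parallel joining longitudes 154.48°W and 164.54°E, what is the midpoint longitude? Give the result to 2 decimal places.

Signed shortest Δλ from -154.48° to +164.54° is -40.98°.
Midpoint longitude = -154.48° + (-40.98°)/2 = -154.48° − 20.49° = -174.97°.
(The naïve average (-154.48 + +164.54)/2 = 5.03° is on the wrong side of the globe.)

174.97°W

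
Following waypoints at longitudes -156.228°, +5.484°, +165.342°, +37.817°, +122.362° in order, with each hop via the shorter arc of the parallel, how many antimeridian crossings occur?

0

Leg 1: -156.228° → +5.484°, shortest Δλ = 161.712° (east) — does not cross 180°.
Leg 2: +5.484° → +165.342°, shortest Δλ = 159.858° (east) — does not cross 180°.
Leg 3: +165.342° → +37.817°, shortest Δλ = -127.525° (west) — does not cross 180°.
Leg 4: +37.817° → +122.362°, shortest Δλ = 84.545° (east) — does not cross 180°.
Total crossings: 0.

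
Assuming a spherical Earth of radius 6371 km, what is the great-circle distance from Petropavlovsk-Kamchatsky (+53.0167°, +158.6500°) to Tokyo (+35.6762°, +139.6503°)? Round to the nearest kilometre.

2434 km

Δλ = 139.6503 − 158.6500 = -18.9997°.
Δφ = 35.6762 − 53.0167 = -17.3405°.
a = sin²(Δφ/2) + cos φ₁ · cos φ₂ · sin²(Δλ/2) = 0.036036.
c = 2·atan2(√a, √(1−a)) = 0.38198 rad → d = 6371·c ≈ 2433.62 km.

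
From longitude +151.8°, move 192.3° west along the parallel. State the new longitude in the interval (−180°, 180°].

Start at +151.8°; shift −192.3° → -40.5°.
-40.5° already lies in (−180°, 180°].

-40.5°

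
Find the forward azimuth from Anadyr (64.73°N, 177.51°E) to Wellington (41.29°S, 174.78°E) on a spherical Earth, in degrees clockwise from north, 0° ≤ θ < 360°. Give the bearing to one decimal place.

182.1°

Δλ = 174.78 − 177.51 = -2.73°.
θ = atan2( sin Δλ · cos φ₂ , cos φ₁ · sin φ₂ − sin φ₁ · cos φ₂ · cos Δλ )
  = atan2(-0.03579, -0.96039) = -177.866° → normalised to [0°, 360°): 182.134°.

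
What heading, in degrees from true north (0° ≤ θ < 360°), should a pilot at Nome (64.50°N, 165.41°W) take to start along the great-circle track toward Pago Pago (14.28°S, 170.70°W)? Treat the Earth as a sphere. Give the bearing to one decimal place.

185.2°

Δλ = -170.70 − -165.41 = -5.29°.
θ = atan2( sin Δλ · cos φ₂ , cos φ₁ · sin φ₂ − sin φ₁ · cos φ₂ · cos Δλ )
  = atan2(-0.08935, -0.97716) = -174.776° → normalised to [0°, 360°): 185.224°.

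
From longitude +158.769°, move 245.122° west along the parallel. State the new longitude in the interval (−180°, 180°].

-86.353°

Start at +158.769°; shift −245.122° → -86.353°.
-86.353° already lies in (−180°, 180°].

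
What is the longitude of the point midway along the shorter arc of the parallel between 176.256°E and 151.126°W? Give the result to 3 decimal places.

Signed shortest Δλ from +176.256° to -151.126° is +32.618°.
Midpoint longitude = +176.256° + (+32.618°)/2 = +176.256° + 16.309° = +192.565°.
Normalise into (−180°, 180°]: -167.435°.
(The naïve average (+176.256 + -151.126)/2 = 12.565° is on the wrong side of the globe.)

167.435°W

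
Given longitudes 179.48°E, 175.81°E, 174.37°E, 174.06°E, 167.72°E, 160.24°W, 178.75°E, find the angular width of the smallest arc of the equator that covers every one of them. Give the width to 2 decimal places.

Sort the longitudes: -160.24°, +167.72°, +174.06°, +174.37°, +175.81°, +178.75°, +179.48°.
Eastward gaps between consecutive values (wrapping around): 327.96°, 6.34°, 0.31°, 1.44°, 2.94°, 0.73°, 20.28°.
Largest gap = 327.96° ⇒ minimal covering band is its complement: 360° − 327.96° = 32.04°.
Band runs from +167.72° eastward to -160.24°, crossing the antimeridian.

32.04°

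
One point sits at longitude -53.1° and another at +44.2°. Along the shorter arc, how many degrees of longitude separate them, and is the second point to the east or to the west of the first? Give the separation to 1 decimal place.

97.3° east

Raw difference: 44.2 − -53.1 = 97.3°.
Normalise into (−180°, 180°]: 97.3° stays 97.3°.
Positive ⇒ the second point lies to the east; separation 97.3°.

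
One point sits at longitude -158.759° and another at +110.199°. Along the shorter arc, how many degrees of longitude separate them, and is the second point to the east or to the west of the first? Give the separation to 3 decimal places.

91.042° west

Raw difference: 110.199 − -158.759 = 268.958°.
Normalise into (−180°, 180°]: 268.958° − 360° = -91.042°.
Negative ⇒ the second point lies to the west; separation 91.042°.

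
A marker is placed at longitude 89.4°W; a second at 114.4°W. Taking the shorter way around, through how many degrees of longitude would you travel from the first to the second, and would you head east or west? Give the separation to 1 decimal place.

25.0° west

Raw difference: -114.4 − -89.4 = -25.0°.
Normalise into (−180°, 180°]: -25.0° stays -25.0°.
Negative ⇒ the second point lies to the west; separation 25.0°.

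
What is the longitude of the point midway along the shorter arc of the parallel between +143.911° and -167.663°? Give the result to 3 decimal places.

+168.124°

Signed shortest Δλ from +143.911° to -167.663° is +48.426°.
Midpoint longitude = +143.911° + (+48.426°)/2 = +143.911° + 24.213° = +168.124°.
(The naïve average (+143.911 + -167.663)/2 = -11.876° is on the wrong side of the globe.)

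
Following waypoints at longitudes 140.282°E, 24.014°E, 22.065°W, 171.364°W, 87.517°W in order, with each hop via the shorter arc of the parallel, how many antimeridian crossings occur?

Leg 1: +140.282° → +24.014°, shortest Δλ = -116.268° (west) — does not cross 180°.
Leg 2: +24.014° → -22.065°, shortest Δλ = -46.079° (west) — does not cross 180°.
Leg 3: -22.065° → -171.364°, shortest Δλ = -149.299° (west) — does not cross 180°.
Leg 4: -171.364° → -87.517°, shortest Δλ = 83.847° (east) — does not cross 180°.
Total crossings: 0.

0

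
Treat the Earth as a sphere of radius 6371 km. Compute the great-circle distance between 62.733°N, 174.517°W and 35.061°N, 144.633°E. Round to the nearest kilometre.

4160 km

Δλ = 144.633 − -174.517 = 319.150°; wrapped into (−180°, 180°]: -40.850°.
Δφ = 35.061 − 62.733 = -27.672°.
a = sin²(Δφ/2) + cos φ₁ · cos φ₂ · sin²(Δλ/2) = 0.102861.
c = 2·atan2(√a, √(1−a)) = 0.65298 rad → d = 6371·c ≈ 4160.11 km.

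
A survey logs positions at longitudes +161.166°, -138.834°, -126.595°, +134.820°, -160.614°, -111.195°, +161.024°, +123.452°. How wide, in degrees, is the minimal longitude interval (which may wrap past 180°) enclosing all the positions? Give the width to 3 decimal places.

Sort the longitudes: -160.614°, -138.834°, -126.595°, -111.195°, +123.452°, +134.820°, +161.024°, +161.166°.
Eastward gaps between consecutive values (wrapping around): 21.780°, 12.239°, 15.400°, 234.647°, 11.368°, 26.204°, 0.142°, 38.220°.
Largest gap = 234.647° ⇒ minimal covering band is its complement: 360° − 234.647° = 125.353°.
Band runs from +123.452° eastward to -111.195°, crossing the antimeridian.

125.353°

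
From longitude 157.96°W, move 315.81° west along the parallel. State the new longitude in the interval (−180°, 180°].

113.77°W

Start at -157.96°; shift −315.81° → -473.77°.
-473.77° lies outside (−180°, 180°]; add 360° → -113.77°.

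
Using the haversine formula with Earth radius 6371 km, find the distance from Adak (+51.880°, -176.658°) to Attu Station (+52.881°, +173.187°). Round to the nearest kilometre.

698 km

Δλ = 173.187 − -176.658 = 349.845°; wrapped into (−180°, 180°]: -10.155°.
Δφ = 52.881 − 51.880 = 1.001°.
a = sin²(Δφ/2) + cos φ₁ · cos φ₂ · sin²(Δλ/2) = 0.002994.
c = 2·atan2(√a, √(1−a)) = 0.10949 rad → d = 6371·c ≈ 697.59 km.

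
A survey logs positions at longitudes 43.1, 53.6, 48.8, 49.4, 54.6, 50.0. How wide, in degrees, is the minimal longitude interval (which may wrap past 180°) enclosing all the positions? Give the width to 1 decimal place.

Sort the longitudes: +43.1°, +48.8°, +49.4°, +50.0°, +53.6°, +54.6°.
Eastward gaps between consecutive values (wrapping around): 5.7°, 0.6°, 0.6°, 3.6°, 1.0°, 348.5°.
Largest gap = 348.5° ⇒ minimal covering band is its complement: 360° − 348.5° = 11.5°.
Band runs from +43.1° eastward to +54.6°.

11.5°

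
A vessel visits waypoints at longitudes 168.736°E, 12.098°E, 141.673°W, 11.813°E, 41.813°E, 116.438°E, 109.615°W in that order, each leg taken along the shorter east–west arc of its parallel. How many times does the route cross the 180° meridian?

Leg 1: +168.736° → +12.098°, shortest Δλ = -156.638° (west) — does not cross 180°.
Leg 2: +12.098° → -141.673°, shortest Δλ = -153.771° (west) — does not cross 180°.
Leg 3: -141.673° → +11.813°, shortest Δλ = 153.486° (east) — does not cross 180°.
Leg 4: +11.813° → +41.813°, shortest Δλ = 30.0° (east) — does not cross 180°.
Leg 5: +41.813° → +116.438°, shortest Δλ = 74.625° (east) — does not cross 180°.
Leg 6: +116.438° → -109.615°, shortest Δλ = 133.947° (east) — crosses 180°.
Total crossings: 1.

1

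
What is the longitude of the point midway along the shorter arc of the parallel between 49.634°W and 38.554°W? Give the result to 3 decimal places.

44.094°W

Signed shortest Δλ from -49.634° to -38.554° is +11.080°.
Midpoint longitude = -49.634° + (+11.080°)/2 = -49.634° + 5.540° = -44.094°.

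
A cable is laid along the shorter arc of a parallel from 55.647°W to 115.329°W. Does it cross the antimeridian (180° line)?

Signed shortest Δλ = ((-115.329 − -55.647 + 180) mod 360) − 180 = -59.682°.
Going west by 59.682° from -55.647° reaches -115.329° without touching 180°.

No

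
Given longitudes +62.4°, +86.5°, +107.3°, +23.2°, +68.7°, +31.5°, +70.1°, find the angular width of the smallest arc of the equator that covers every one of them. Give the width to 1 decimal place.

84.1°

Sort the longitudes: +23.2°, +31.5°, +62.4°, +68.7°, +70.1°, +86.5°, +107.3°.
Eastward gaps between consecutive values (wrapping around): 8.3°, 30.9°, 6.3°, 1.4°, 16.4°, 20.8°, 275.9°.
Largest gap = 275.9° ⇒ minimal covering band is its complement: 360° − 275.9° = 84.1°.
Band runs from +23.2° eastward to +107.3°.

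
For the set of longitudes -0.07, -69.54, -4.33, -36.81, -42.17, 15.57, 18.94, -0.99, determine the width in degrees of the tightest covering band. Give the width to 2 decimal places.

88.48°

Sort the longitudes: -69.54°, -42.17°, -36.81°, -4.33°, -0.99°, -0.07°, +15.57°, +18.94°.
Eastward gaps between consecutive values (wrapping around): 27.37°, 5.36°, 32.48°, 3.34°, 0.92°, 15.64°, 3.37°, 271.52°.
Largest gap = 271.52° ⇒ minimal covering band is its complement: 360° − 271.52° = 88.48°.
Band runs from -69.54° eastward to +18.94°.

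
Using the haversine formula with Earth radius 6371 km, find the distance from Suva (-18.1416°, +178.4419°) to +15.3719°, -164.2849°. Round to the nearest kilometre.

Δλ = -164.2849 − 178.4419 = -342.7268°; wrapped into (−180°, 180°]: 17.2732°.
Δφ = 15.3719 − -18.1416 = 33.5135°.
a = sin²(Δφ/2) + cos φ₁ · cos φ₂ · sin²(Δλ/2) = 0.103785.
c = 2·atan2(√a, √(1−a)) = 0.65601 rad → d = 6371·c ≈ 4179.46 km.

4179 km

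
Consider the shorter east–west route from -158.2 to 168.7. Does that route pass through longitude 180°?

Naïve |168.7 − -158.2| = 326.9° > 180°, so the shorter arc goes the other way round — across 180°.
Signed shortest Δλ = ((168.7 − -158.2 + 180) mod 360) − 180 = -33.1°.
Going west by 33.1° from -158.2° passes through 180° before reaching +168.7°.

Yes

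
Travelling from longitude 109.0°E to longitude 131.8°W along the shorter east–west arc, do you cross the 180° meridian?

Naïve |-131.8 − 109.0| = 240.8° > 180°, so the shorter arc goes the other way round — across 180°.
Signed shortest Δλ = ((-131.8 − 109.0 + 180) mod 360) − 180 = 119.2°.
Going east by 119.2° from +109.0° passes through 180° before reaching -131.8°.

Yes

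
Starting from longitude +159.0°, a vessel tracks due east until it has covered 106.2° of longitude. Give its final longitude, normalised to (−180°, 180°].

Start at +159.0°; shift +106.2° → +265.2°.
+265.2° lies outside (−180°, 180°]; subtract 360° → -94.8°.

-94.8°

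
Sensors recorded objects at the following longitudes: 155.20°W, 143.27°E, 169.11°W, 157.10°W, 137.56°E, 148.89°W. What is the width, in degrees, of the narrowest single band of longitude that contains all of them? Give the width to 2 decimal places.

Sort the longitudes: -169.11°, -157.10°, -155.20°, -148.89°, +137.56°, +143.27°.
Eastward gaps between consecutive values (wrapping around): 12.01°, 1.90°, 6.31°, 286.45°, 5.71°, 47.62°.
Largest gap = 286.45° ⇒ minimal covering band is its complement: 360° − 286.45° = 73.55°.
Band runs from +137.56° eastward to -148.89°, crossing the antimeridian.

73.55°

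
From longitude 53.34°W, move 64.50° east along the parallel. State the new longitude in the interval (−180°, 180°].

Start at -53.34°; shift +64.50° → +11.16°.
+11.16° already lies in (−180°, 180°].

11.16°E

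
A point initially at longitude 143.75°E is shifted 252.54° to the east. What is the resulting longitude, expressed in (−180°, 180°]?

Start at +143.75°; shift +252.54° → +396.29°.
+396.29° lies outside (−180°, 180°]; subtract 360° → +36.29°.

36.29°E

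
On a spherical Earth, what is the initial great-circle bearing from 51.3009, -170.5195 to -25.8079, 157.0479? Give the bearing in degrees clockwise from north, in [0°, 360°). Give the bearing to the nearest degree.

209°

Δλ = 157.0479 − -170.5195 = 327.5674°; wrapped into (−180°, 180°]: -32.4326°.
θ = atan2( sin Δλ · cos φ₂ , cos φ₁ · sin φ₂ − sin φ₁ · cos φ₂ · cos Δλ )
  = atan2(-0.48282, -0.86521) = -150.837° → normalised to [0°, 360°): 209.163°.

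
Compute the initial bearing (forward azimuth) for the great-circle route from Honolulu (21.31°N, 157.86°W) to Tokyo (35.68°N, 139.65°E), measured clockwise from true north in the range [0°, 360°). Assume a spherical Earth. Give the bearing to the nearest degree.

299°

Δλ = 139.65 − -157.86 = 297.51°; wrapped into (−180°, 180°]: -62.49°.
θ = atan2( sin Δλ · cos φ₂ , cos φ₁ · sin φ₂ − sin φ₁ · cos φ₂ · cos Δλ )
  = atan2(-0.72044, 0.40703) = -60.535° → normalised to [0°, 360°): 299.465°.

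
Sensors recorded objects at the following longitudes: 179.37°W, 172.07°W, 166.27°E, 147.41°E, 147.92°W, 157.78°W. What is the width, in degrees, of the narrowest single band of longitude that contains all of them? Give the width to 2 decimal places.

64.67°

Sort the longitudes: -179.37°, -172.07°, -157.78°, -147.92°, +147.41°, +166.27°.
Eastward gaps between consecutive values (wrapping around): 7.30°, 14.29°, 9.86°, 295.33°, 18.86°, 14.36°.
Largest gap = 295.33° ⇒ minimal covering band is its complement: 360° − 295.33° = 64.67°.
Band runs from +147.41° eastward to -147.92°, crossing the antimeridian.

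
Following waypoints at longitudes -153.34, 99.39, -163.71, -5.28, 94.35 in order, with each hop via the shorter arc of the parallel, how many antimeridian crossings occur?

2

Leg 1: -153.34° → +99.39°, shortest Δλ = -107.27° (west) — crosses 180°.
Leg 2: +99.39° → -163.71°, shortest Δλ = 96.9° (east) — crosses 180°.
Leg 3: -163.71° → -5.28°, shortest Δλ = 158.43° (east) — does not cross 180°.
Leg 4: -5.28° → +94.35°, shortest Δλ = 99.63° (east) — does not cross 180°.
Total crossings: 2.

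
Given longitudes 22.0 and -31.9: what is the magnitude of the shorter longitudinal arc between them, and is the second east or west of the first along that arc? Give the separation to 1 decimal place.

Raw difference: -31.9 − 22.0 = -53.9°.
Normalise into (−180°, 180°]: -53.9° stays -53.9°.
Negative ⇒ the second point lies to the west; separation 53.9°.

53.9° west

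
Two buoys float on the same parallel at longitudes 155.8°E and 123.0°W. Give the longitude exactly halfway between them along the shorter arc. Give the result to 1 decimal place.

Signed shortest Δλ from +155.8° to -123.0° is +81.2°.
Midpoint longitude = +155.8° + (+81.2°)/2 = +155.8° + 40.6° = +196.4°.
Normalise into (−180°, 180°]: -163.6°.
(The naïve average (+155.8 + -123.0)/2 = 16.4° is on the wrong side of the globe.)

163.6°W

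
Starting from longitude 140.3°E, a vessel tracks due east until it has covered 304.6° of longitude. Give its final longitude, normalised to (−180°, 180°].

84.9°E

Start at +140.3°; shift +304.6° → +444.9°.
+444.9° lies outside (−180°, 180°]; subtract 360° → +84.9°.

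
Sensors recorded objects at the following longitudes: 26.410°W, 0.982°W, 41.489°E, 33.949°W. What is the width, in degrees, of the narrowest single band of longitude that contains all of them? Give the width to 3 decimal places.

Sort the longitudes: -33.949°, -26.410°, -0.982°, +41.489°.
Eastward gaps between consecutive values (wrapping around): 7.539°, 25.428°, 42.471°, 284.562°.
Largest gap = 284.562° ⇒ minimal covering band is its complement: 360° − 284.562° = 75.438°.
Band runs from -33.949° eastward to +41.489°.

75.438°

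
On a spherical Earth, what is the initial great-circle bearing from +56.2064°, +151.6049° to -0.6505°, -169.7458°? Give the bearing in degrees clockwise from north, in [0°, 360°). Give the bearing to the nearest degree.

136°

Δλ = -169.7458 − 151.6049 = -321.3507°; wrapped into (−180°, 180°]: 38.6493°.
θ = atan2( sin Δλ · cos φ₂ , cos φ₁ · sin φ₂ − sin φ₁ · cos φ₂ · cos Δλ )
  = atan2(0.62451, -0.65531) = 136.378° → normalised to [0°, 360°): 136.378°.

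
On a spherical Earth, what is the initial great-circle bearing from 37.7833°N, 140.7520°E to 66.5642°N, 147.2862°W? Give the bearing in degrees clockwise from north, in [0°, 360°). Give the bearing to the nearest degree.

Δλ = -147.2862 − 140.7520 = -288.0382°; wrapped into (−180°, 180°]: 71.9618°.
θ = atan2( sin Δλ · cos φ₂ , cos φ₁ · sin φ₂ − sin φ₁ · cos φ₂ · cos Δλ )
  = atan2(0.37817, 0.64968) = 30.203° → normalised to [0°, 360°): 30.203°.

30°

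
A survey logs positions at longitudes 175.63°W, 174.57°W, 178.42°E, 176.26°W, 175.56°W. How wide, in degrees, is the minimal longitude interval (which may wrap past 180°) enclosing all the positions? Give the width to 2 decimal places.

Sort the longitudes: -176.26°, -175.63°, -175.56°, -174.57°, +178.42°.
Eastward gaps between consecutive values (wrapping around): 0.63°, 0.07°, 0.99°, 352.99°, 5.32°.
Largest gap = 352.99° ⇒ minimal covering band is its complement: 360° − 352.99° = 7.01°.
Band runs from +178.42° eastward to -174.57°, crossing the antimeridian.

7.01°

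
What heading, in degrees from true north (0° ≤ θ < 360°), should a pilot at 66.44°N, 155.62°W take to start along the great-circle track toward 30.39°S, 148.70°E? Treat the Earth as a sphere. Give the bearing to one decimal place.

Δλ = 148.70 − -155.62 = 304.32°; wrapped into (−180°, 180°]: -55.68°.
θ = atan2( sin Δλ · cos φ₂ , cos φ₁ · sin φ₂ − sin φ₁ · cos φ₂ · cos Δλ )
  = atan2(-0.71242, -0.64801) = -132.289° → normalised to [0°, 360°): 227.711°.

227.7°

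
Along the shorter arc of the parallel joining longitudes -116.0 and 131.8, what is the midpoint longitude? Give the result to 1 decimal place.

-172.1°

Signed shortest Δλ from -116.0° to +131.8° is -112.2°.
Midpoint longitude = -116.0° + (-112.2°)/2 = -116.0° − 56.1° = -172.1°.
(The naïve average (-116.0 + +131.8)/2 = 7.9° is on the wrong side of the globe.)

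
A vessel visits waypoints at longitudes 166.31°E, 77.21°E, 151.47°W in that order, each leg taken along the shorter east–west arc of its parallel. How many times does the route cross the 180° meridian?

Leg 1: +166.31° → +77.21°, shortest Δλ = -89.1° (west) — does not cross 180°.
Leg 2: +77.21° → -151.47°, shortest Δλ = 131.32° (east) — crosses 180°.
Total crossings: 1.

1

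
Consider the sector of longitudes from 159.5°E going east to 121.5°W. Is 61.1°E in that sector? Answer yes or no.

No

Band width going east from +159.5° to -121.5°: ((-121.5 − 159.5) mod 360) = 79.0°.
Offset of +61.1° east of the west edge: ((61.1 − 159.5) mod 360) = 261.6°.
261.6° > 79.0° ⇒ outside.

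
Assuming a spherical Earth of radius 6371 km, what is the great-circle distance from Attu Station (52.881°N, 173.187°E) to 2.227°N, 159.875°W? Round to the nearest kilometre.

Δλ = -159.875 − 173.187 = -333.062°; wrapped into (−180°, 180°]: 26.938°.
Δφ = 2.227 − 52.881 = -50.654°.
a = sin²(Δφ/2) + cos φ₁ · cos φ₂ · sin²(Δλ/2) = 0.215714.
c = 2·atan2(√a, √(1−a)) = 0.96603 rad → d = 6371·c ≈ 6154.55 km.

6155 km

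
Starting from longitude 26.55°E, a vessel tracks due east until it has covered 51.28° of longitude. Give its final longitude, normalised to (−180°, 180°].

77.83°E

Start at +26.55°; shift +51.28° → +77.83°.
+77.83° already lies in (−180°, 180°].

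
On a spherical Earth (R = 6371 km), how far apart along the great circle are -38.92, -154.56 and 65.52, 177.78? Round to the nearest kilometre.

Δλ = 177.78 − -154.56 = 332.34°; wrapped into (−180°, 180°]: -27.66°.
Δφ = 65.52 − -38.92 = 104.44°.
a = sin²(Δφ/2) + cos φ₁ · cos φ₂ · sin²(Δλ/2) = 0.643105.
c = 2·atan2(√a, √(1−a)) = 1.86107 rad → d = 6371·c ≈ 11856.85 km.

11857 km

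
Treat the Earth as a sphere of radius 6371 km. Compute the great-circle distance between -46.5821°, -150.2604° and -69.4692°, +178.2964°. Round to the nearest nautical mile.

1660 nmi

Δλ = 178.2964 − -150.2604 = 328.5568°; wrapped into (−180°, 180°]: -31.4432°.
Δφ = -69.4692 − -46.5821 = -22.8871°.
a = sin²(Δφ/2) + cos φ₁ · cos φ₂ · sin²(Δλ/2) = 0.057062.
c = 2·atan2(√a, √(1−a)) = 0.48242 rad → d = 6371·c ≈ 3073.47 km ≈ 1659.54 nmi.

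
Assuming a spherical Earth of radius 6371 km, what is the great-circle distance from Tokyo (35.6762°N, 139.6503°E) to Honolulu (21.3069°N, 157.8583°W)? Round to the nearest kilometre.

Δλ = -157.8583 − 139.6503 = -297.5086°; wrapped into (−180°, 180°]: 62.4914°.
Δφ = 21.3069 − 35.6762 = -14.3693°.
a = sin²(Δφ/2) + cos φ₁ · cos φ₂ · sin²(Δλ/2) = 0.219266.
c = 2·atan2(√a, √(1−a)) = 0.97464 rad → d = 6371·c ≈ 6209.42 km.

6209 km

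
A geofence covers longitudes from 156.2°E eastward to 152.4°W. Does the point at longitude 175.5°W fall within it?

Yes

Band width going east from +156.2° to -152.4°: ((-152.4 − 156.2) mod 360) = 51.4°.
Offset of -175.5° east of the west edge: ((-175.5 − 156.2) mod 360) = 28.3°.
28.3° ≤ 51.4° ⇒ inside.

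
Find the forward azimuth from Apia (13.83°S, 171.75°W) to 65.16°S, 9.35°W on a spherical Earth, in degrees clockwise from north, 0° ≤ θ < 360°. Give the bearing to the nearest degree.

Δλ = -9.35 − -171.75 = 162.40°.
θ = atan2( sin Δλ · cos φ₂ , cos φ₁ · sin φ₂ − sin φ₁ · cos φ₂ · cos Δλ )
  = atan2(0.12702, -0.97689) = 172.592° → normalised to [0°, 360°): 172.592°.

173°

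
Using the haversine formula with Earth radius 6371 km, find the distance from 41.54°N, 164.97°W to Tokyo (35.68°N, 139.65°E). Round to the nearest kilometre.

4773 km

Δλ = 139.65 − -164.97 = 304.62°; wrapped into (−180°, 180°]: -55.38°.
Δφ = 35.68 − 41.54 = -5.86°.
a = sin²(Δφ/2) + cos φ₁ · cos φ₂ · sin²(Δλ/2) = 0.133899.
c = 2·atan2(√a, √(1−a)) = 0.74925 rad → d = 6371·c ≈ 4773.45 km.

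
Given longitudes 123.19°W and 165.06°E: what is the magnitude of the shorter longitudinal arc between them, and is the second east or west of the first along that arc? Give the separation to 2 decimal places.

71.75° west

Raw difference: 165.06 − -123.19 = 288.25°.
Normalise into (−180°, 180°]: 288.25° − 360° = -71.75°.
Negative ⇒ the second point lies to the west; separation 71.75°.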